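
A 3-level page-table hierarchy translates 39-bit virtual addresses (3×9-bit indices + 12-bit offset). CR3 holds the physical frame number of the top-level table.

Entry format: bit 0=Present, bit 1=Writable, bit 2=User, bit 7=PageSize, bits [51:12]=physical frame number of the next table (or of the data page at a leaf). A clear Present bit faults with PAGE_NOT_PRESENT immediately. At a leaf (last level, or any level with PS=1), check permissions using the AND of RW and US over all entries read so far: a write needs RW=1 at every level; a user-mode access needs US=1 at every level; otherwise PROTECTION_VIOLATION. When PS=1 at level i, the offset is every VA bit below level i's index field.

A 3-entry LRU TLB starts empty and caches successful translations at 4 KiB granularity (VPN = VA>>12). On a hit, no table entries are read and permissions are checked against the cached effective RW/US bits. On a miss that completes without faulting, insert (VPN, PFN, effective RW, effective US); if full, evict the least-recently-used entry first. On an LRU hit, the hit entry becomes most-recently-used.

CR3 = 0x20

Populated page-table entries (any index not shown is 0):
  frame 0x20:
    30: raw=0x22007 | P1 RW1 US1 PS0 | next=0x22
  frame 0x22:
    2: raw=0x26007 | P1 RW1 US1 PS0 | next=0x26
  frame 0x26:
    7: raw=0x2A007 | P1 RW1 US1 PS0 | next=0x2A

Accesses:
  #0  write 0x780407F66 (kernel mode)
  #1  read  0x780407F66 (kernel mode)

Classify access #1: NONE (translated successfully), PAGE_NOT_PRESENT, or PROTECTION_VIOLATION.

Trace:
#0 VA=0x780407F66 (w,kernel):
  lvl0: tbl 0x20, slot 30 ⇒ 0x22007 (P1/RW1/US1/PS0)
  lvl1: tbl 0x22, slot 2 ⇒ 0x26007 (P1/RW1/US1/PS0)
  lvl2: tbl 0x26, slot 7 ⇒ 0x2A007 (P1/RW1/US1/PS0)
  → PA=0x2AF66  (3 entries read)
#1 VA=0x780407F66 (r,kernel):
  TLB hit vpn=0x780407 → PA=0x2AF66

Access #1 fault: NONE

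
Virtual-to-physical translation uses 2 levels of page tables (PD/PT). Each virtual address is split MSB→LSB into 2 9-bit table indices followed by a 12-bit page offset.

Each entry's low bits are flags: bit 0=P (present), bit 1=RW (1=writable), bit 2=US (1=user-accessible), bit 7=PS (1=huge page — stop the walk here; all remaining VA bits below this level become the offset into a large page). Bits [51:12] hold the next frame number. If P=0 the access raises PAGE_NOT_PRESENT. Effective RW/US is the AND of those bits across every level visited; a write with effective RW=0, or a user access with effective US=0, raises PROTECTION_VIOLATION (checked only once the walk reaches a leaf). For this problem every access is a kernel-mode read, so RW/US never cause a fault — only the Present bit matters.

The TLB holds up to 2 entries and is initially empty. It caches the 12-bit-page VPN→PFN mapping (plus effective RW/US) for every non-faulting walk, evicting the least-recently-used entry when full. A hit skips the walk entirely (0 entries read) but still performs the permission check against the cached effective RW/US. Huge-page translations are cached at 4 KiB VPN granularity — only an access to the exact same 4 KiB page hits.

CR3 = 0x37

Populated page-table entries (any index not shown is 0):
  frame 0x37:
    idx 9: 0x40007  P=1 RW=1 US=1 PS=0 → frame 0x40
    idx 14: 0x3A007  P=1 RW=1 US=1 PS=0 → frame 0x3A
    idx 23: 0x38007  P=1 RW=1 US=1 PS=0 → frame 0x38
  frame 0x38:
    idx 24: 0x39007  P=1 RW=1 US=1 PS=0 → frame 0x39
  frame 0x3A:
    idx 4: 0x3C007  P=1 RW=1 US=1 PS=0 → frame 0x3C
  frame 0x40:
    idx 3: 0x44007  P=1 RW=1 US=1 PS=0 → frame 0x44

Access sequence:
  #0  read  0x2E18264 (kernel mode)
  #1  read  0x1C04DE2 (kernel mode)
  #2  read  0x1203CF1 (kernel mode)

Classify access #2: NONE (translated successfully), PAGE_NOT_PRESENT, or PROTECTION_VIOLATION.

Per-access translation:
#0 VA=0x2E18264 (r,kernel):
  lvl0: tbl 0x37, slot 23 ⇒ 0x38007 (P1/RW1/US1/PS0)
  lvl1: tbl 0x38, slot 24 ⇒ 0x39007 (P1/RW1/US1/PS0)
  → PA=0x39264  (2 entries read)
#1 VA=0x1C04DE2 (r,kernel):
  lvl0: tbl 0x37, slot 14 ⇒ 0x3A007 (P1/RW1/US1/PS0)
  lvl1: tbl 0x3A, slot 4 ⇒ 0x3C007 (P1/RW1/US1/PS0)
  → PA=0x3CDE2  (2 entries read)
#2 VA=0x1203CF1 (r,kernel):
  lvl0: tbl 0x37, slot 9 ⇒ 0x40007 (P1/RW1/US1/PS0)
  lvl1: tbl 0x40, slot 3 ⇒ 0x44007 (P1/RW1/US1/PS0)
  → PA=0x44CF1  (2 entries read)

Access #2 fault: NONE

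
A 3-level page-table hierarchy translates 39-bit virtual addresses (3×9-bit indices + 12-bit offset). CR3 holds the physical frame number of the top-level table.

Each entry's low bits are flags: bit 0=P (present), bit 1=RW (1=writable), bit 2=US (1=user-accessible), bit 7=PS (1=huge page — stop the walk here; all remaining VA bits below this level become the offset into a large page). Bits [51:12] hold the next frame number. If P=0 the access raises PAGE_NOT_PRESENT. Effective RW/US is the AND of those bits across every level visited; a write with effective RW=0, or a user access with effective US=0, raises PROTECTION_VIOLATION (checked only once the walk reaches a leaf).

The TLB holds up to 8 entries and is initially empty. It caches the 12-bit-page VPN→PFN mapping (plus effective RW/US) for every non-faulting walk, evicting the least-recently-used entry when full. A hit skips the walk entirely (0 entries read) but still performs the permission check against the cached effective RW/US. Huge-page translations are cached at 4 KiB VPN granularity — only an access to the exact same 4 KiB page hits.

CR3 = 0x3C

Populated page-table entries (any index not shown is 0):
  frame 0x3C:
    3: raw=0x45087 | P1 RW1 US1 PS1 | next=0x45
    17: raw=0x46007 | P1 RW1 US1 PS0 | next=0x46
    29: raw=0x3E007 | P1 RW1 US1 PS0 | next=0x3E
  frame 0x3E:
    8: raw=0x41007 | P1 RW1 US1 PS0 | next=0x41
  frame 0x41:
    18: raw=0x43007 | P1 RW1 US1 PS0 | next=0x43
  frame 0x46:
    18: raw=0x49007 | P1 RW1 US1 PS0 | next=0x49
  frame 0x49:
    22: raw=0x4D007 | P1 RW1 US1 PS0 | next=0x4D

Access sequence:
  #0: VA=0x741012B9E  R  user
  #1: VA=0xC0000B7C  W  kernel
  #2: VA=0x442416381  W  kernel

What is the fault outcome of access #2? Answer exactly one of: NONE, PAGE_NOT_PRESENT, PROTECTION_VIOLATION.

Trace:
#0 VA=0x741012B9E (r,user):
  L0: frame=0x3C idx=29 entry=0x3E007 [P=1 RW=1 US=1 PS=0]
  L1: frame=0x3E idx=8 entry=0x41007 [P=1 RW=1 US=1 PS=0]
  L2: frame=0x41 idx=18 entry=0x43007 [P=1 RW=1 US=1 PS=0]
  ⇒ phys 0x43B9E  [3 reads]
#1 VA=0xC0000B7C (w,kernel):
  L0: frame=0x3C idx=3 entry=0x45087 [P=1 RW=1 US=1 PS=1]
  ⇒ phys 0x45B7C (huge @L0)  [1 reads]
#2 VA=0x442416381 (w,kernel):
  L0: frame=0x3C idx=17 entry=0x46007 [P=1 RW=1 US=1 PS=0]
  L1: frame=0x46 idx=18 entry=0x49007 [P=1 RW=1 US=1 PS=0]
  L2: frame=0x49 idx=22 entry=0x4D007 [P=1 RW=1 US=1 PS=0]
  ⇒ phys 0x4D381  [3 reads]

Access #2 fault: NONE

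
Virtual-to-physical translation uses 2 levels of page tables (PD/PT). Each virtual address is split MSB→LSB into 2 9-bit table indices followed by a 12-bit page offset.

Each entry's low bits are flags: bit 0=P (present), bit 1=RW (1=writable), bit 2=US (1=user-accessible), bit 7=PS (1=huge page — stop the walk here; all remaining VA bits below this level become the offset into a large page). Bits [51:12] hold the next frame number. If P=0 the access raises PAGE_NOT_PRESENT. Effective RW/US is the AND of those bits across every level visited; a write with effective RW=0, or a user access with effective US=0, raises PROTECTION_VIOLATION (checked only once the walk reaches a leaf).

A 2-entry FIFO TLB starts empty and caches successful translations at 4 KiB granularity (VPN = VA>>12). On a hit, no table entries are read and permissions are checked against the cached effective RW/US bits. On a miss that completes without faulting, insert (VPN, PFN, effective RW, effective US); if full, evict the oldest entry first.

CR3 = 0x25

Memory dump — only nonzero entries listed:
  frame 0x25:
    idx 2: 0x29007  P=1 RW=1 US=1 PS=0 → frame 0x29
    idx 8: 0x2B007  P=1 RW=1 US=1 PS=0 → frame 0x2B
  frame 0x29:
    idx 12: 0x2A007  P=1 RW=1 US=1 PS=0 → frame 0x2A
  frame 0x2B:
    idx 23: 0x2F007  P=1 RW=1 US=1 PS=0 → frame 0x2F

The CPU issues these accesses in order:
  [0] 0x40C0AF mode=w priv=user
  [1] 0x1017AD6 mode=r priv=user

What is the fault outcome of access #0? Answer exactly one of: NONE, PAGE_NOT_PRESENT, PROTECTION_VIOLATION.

Walk each access:
#0 VA=0x40C0AF (w,user):
  L0 @0x25[2] → 0x29007  P=1,RW=1,US=1,PS=0
  L1 @0x29[12] → 0x2A007  P=1,RW=1,US=1,PS=0
  ✓ 0x2A0AF  — 2 lookups
#1 VA=0x1017AD6 (r,user):
  L0 @0x25[8] → 0x2B007  P=1,RW=1,US=1,PS=0
  L1 @0x2B[23] → 0x2F007  P=1,RW=1,US=1,PS=0
  ✓ 0x2FAD6  — 2 lookups

Access #0 fault: NONE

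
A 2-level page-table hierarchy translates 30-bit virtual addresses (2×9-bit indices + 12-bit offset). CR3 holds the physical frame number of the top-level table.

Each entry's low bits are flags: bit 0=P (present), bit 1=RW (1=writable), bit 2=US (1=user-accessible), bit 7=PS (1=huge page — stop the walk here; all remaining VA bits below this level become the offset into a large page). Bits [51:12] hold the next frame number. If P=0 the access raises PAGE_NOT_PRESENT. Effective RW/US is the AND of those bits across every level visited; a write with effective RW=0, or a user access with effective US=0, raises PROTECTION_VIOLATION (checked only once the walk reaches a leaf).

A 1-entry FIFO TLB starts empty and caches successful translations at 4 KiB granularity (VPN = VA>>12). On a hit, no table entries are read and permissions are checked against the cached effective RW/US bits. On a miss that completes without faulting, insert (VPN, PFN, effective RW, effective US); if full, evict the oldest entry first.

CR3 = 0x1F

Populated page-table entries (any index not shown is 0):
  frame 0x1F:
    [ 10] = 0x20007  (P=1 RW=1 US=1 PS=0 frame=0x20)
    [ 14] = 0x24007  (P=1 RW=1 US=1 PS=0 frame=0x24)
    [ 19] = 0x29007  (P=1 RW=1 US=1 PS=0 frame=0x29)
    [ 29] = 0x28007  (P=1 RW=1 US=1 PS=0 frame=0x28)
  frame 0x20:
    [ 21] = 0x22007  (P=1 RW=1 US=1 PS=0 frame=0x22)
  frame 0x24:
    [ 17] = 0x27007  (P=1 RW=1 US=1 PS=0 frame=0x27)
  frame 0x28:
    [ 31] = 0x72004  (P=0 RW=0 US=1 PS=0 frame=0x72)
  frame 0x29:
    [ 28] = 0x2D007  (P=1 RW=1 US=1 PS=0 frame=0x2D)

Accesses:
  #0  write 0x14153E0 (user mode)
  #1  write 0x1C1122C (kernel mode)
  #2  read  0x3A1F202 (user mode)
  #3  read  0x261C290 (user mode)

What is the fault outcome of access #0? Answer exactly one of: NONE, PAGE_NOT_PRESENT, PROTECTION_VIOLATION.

Per-access translation:
#0 VA=0x14153E0 (w,user):
  L0 @0x1F[10] → 0x20007  P=1,RW=1,US=1,PS=0
  L1 @0x20[21] → 0x22007  P=1,RW=1,US=1,PS=0
  → PA=0x223E0  (2 entries read)
#1 VA=0x1C1122C (w,kernel):
  L0 @0x1F[14] → 0x24007  P=1,RW=1,US=1,PS=0
  L1 @0x24[17] → 0x27007  P=1,RW=1,US=1,PS=0
  → PA=0x2722C  (2 entries read)
#2 VA=0x3A1F202 (r,user):
  L0 @0x1F[29] → 0x28007  P=1,RW=1,US=1,PS=0
  L1 @0x28[31] → 0x72004  P=0,RW=0,US=1,PS=0
  ✗ PAGE_NOT_PRESENT  [2 reads]
#3 VA=0x261C290 (r,user):
  L0 @0x1F[19] → 0x29007  P=1,RW=1,US=1,PS=0
  L1 @0x29[28] → 0x2D007  P=1,RW=1,US=1,PS=0
  → PA=0x2D290  (2 entries read)

Access #0 fault: NONE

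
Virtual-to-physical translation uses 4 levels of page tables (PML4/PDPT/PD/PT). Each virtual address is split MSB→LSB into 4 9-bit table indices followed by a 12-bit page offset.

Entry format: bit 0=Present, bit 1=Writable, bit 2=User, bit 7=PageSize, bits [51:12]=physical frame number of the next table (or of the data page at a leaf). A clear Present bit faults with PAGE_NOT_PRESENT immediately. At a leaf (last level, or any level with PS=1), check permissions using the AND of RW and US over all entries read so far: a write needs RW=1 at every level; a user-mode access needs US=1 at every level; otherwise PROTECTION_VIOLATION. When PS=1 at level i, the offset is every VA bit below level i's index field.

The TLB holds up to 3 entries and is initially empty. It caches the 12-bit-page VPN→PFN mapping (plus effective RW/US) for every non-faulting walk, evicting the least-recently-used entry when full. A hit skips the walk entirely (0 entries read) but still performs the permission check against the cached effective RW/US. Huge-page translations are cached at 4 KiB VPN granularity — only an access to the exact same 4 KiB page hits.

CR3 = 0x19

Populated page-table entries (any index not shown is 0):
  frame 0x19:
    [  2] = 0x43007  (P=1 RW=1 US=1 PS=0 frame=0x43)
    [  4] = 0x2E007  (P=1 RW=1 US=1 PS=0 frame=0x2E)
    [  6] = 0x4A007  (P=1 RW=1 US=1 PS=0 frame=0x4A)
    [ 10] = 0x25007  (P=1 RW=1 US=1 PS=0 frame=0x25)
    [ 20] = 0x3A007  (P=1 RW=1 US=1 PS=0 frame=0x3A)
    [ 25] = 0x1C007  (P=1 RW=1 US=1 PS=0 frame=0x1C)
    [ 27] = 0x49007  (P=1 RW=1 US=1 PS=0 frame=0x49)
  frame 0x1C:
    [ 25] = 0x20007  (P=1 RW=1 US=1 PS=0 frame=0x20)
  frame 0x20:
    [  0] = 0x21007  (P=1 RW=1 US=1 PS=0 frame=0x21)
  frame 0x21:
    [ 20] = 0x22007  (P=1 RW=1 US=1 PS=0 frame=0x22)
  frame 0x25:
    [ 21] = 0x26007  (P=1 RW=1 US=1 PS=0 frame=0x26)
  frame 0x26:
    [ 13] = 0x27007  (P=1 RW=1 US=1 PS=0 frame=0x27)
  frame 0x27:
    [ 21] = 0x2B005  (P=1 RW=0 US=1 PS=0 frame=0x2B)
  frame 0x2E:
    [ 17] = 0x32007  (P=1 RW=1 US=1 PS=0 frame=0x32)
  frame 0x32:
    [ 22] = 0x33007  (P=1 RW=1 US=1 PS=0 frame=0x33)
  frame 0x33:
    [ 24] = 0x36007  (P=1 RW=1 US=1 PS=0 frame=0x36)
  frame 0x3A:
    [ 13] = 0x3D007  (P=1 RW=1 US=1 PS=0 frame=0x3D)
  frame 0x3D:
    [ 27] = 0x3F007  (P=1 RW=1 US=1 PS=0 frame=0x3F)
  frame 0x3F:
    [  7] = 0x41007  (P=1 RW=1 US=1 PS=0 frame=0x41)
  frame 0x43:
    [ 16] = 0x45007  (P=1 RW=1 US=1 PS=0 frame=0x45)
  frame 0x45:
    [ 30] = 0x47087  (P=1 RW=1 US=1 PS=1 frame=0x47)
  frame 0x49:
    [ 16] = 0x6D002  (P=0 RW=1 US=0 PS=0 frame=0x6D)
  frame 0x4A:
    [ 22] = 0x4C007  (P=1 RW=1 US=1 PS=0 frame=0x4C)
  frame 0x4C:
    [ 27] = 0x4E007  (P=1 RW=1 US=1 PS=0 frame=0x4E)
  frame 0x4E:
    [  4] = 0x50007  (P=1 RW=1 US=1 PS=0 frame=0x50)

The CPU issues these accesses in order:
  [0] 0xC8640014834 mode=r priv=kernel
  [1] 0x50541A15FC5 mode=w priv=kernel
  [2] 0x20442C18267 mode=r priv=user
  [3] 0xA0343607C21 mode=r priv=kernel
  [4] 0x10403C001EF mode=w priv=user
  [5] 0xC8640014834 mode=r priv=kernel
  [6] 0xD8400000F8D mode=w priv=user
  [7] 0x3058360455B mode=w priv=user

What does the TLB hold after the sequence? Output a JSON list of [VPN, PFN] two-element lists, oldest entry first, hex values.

Walk each access:
#0 VA=0xC8640014834 (r,kernel):
  [0] read 0x19 idx=25: raw=0x1C007 flags P=1 W=1 U=1 S=0
  [1] read 0x1C idx=25: raw=0x20007 flags P=1 W=1 U=1 S=0
  [2] read 0x20 idx=0: raw=0x21007 flags P=1 W=1 U=1 S=0
  [3] read 0x21 idx=20: raw=0x22007 flags P=1 W=1 U=1 S=0
  ⇒ phys 0x22834  [4 reads]
#1 VA=0x50541A15FC5 (w,kernel):
  [0] read 0x19 idx=10: raw=0x25007 flags P=1 W=1 U=1 S=0
  [1] read 0x25 idx=21: raw=0x26007 flags P=1 W=1 U=1 S=0
  [2] read 0x26 idx=13: raw=0x27007 flags P=1 W=1 U=1 S=0
  [3] read 0x27 idx=21: raw=0x2B005 flags P=1 W=0 U=1 S=0
  → PROTECTION_VIOLATION  (4 entries read)
#2 VA=0x20442C18267 (r,user):
  [0] read 0x19 idx=4: raw=0x2E007 flags P=1 W=1 U=1 S=0
  [1] read 0x2E idx=17: raw=0x32007 flags P=1 W=1 U=1 S=0
  [2] read 0x32 idx=22: raw=0x33007 flags P=1 W=1 U=1 S=0
  [3] read 0x33 idx=24: raw=0x36007 flags P=1 W=1 U=1 S=0
  ⇒ phys 0x36267  [4 reads]
#3 VA=0xA0343607C21 (r,kernel):
  [0] read 0x19 idx=20: raw=0x3A007 flags P=1 W=1 U=1 S=0
  [1] read 0x3A idx=13: raw=0x3D007 flags P=1 W=1 U=1 S=0
  [2] read 0x3D idx=27: raw=0x3F007 flags P=1 W=1 U=1 S=0
  [3] read 0x3F idx=7: raw=0x41007 flags P=1 W=1 U=1 S=0
  ⇒ phys 0x41C21  [4 reads]
#4 VA=0x10403C001EF (w,user):
  [0] read 0x19 idx=2: raw=0x43007 flags P=1 W=1 U=1 S=0
  [1] read 0x43 idx=16: raw=0x45007 flags P=1 W=1 U=1 S=0
  [2] read 0x45 idx=30: raw=0x47087 flags P=1 W=1 U=1 S=1
  ⇒ phys 0x471EF (huge @L2)  [3 reads]
#5 VA=0xC8640014834 (r,kernel):
  [0] read 0x19 idx=25: raw=0x1C007 flags P=1 W=1 U=1 S=0
  [1] read 0x1C idx=25: raw=0x20007 flags P=1 W=1 U=1 S=0
  [2] read 0x20 idx=0: raw=0x21007 flags P=1 W=1 U=1 S=0
  [3] read 0x21 idx=20: raw=0x22007 flags P=1 W=1 U=1 S=0
  ⇒ phys 0x22834  [4 reads]
#6 VA=0xD8400000F8D (w,user):
  [0] read 0x19 idx=27: raw=0x49007 flags P=1 W=1 U=1 S=0
  [1] read 0x49 idx=16: raw=0x6D002 flags P=0 W=1 U=0 S=0
  → PAGE_NOT_PRESENT  (2 entries read)
#7 VA=0x3058360455B (w,user):
  [0] read 0x19 idx=6: raw=0x4A007 flags P=1 W=1 U=1 S=0
  [1] read 0x4A idx=22: raw=0x4C007 flags P=1 W=1 U=1 S=0
  [2] read 0x4C idx=27: raw=0x4E007 flags P=1 W=1 U=1 S=0
  [3] read 0x4E idx=4: raw=0x50007 flags P=1 W=1 U=1 S=0
  ⇒ phys 0x5055B  [4 reads]

TLB: [["0x10403C00", "0x47"], ["0xC8640014", "0x22"], ["0x30583604", "0x50"]]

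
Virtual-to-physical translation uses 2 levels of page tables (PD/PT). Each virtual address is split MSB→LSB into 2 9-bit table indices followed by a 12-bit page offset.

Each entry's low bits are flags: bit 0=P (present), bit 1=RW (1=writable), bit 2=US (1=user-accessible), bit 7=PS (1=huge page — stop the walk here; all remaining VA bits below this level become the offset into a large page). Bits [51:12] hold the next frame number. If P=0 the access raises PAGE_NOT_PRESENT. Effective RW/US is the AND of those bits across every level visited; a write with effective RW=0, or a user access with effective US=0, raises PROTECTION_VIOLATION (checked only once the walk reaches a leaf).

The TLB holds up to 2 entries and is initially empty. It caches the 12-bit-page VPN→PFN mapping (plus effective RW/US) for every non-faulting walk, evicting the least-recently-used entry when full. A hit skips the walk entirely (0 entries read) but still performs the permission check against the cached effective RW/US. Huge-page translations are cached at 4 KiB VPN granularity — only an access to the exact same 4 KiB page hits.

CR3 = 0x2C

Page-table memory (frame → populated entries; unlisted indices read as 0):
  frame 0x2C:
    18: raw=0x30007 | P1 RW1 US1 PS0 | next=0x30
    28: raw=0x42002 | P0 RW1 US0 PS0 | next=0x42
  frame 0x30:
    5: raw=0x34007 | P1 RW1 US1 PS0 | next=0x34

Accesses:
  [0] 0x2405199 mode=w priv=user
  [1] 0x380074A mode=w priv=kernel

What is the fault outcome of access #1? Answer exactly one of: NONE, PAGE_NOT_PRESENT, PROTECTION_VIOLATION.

Walk each access:
#0 VA=0x2405199 (w,user):
  L0: frame=0x2C idx=18 entry=0x30007 [P=1 RW=1 US=1 PS=0]
  L1: frame=0x30 idx=5 entry=0x34007 [P=1 RW=1 US=1 PS=0]
  ✓ 0x34199  — 2 lookups
#1 VA=0x380074A (w,kernel):
  L0: frame=0x2C idx=28 entry=0x42002 [P=0 RW=1 US=0 PS=0]
  ✗ PAGE_NOT_PRESENT  [1 reads]

Access #1 fault: PAGE_NOT_PRESENT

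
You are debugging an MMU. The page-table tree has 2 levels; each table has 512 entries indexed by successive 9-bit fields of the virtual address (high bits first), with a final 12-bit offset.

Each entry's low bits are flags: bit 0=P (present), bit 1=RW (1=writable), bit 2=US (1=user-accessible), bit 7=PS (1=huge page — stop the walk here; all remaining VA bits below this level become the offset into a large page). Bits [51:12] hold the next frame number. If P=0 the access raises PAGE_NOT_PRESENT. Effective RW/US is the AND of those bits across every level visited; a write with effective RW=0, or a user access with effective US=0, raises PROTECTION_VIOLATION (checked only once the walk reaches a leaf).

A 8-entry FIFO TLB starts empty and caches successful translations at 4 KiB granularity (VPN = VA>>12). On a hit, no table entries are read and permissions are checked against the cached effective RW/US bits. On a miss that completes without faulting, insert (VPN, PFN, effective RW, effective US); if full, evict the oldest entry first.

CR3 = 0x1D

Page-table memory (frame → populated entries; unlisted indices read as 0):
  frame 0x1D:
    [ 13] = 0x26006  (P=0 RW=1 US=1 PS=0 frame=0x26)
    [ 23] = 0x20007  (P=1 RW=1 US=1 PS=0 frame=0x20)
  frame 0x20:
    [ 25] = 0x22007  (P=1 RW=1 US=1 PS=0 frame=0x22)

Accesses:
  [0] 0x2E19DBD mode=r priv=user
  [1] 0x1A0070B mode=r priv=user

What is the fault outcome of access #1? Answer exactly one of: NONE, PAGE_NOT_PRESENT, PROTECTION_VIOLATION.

Trace:
#0 VA=0x2E19DBD (r,user):
  L0: frame=0x1D idx=23 entry=0x20007 [P=1 RW=1 US=1 PS=0]
  L1: frame=0x20 idx=25 entry=0x22007 [P=1 RW=1 US=1 PS=0]
  ✓ 0x22DBD  — 2 lookups
#1 VA=0x1A0070B (r,user):
  L0: frame=0x1D idx=13 entry=0x26006 [P=0 RW=1 US=1 PS=0]
  ⇒ fault: PAGE_NOT_PRESENT  — 1 lookups

Access #1 fault: PAGE_NOT_PRESENT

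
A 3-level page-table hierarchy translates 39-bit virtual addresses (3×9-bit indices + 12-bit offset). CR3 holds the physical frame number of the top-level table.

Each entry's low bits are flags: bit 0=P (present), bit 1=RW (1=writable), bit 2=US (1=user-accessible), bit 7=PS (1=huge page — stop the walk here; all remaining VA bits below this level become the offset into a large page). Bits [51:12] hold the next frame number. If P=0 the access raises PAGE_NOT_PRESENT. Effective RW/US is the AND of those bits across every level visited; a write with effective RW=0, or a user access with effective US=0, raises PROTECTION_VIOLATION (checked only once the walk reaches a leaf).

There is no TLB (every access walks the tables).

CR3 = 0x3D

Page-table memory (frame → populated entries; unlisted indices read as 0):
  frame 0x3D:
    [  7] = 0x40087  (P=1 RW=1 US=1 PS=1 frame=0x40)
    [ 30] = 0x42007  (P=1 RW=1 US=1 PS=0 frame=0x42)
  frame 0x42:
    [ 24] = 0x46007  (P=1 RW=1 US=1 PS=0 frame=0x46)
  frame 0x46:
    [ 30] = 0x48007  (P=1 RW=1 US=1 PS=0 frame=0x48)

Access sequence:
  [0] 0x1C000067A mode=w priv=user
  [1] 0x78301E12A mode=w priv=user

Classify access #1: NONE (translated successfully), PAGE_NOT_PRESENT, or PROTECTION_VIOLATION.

Walk each access:
#0 VA=0x1C000067A (w,user):
  lvl0: tbl 0x3D, slot 7 ⇒ 0x40087 (P1/RW1/US1/PS1)
  ✓ 0x4067A (huge @L0)  — 1 lookups
#1 VA=0x78301E12A (w,user):
  lvl0: tbl 0x3D, slot 30 ⇒ 0x42007 (P1/RW1/US1/PS0)
  lvl1: tbl 0x42, slot 24 ⇒ 0x46007 (P1/RW1/US1/PS0)
  lvl2: tbl 0x46, slot 30 ⇒ 0x48007 (P1/RW1/US1/PS0)
  ✓ 0x4812A  — 3 lookups

Access #1 fault: NONE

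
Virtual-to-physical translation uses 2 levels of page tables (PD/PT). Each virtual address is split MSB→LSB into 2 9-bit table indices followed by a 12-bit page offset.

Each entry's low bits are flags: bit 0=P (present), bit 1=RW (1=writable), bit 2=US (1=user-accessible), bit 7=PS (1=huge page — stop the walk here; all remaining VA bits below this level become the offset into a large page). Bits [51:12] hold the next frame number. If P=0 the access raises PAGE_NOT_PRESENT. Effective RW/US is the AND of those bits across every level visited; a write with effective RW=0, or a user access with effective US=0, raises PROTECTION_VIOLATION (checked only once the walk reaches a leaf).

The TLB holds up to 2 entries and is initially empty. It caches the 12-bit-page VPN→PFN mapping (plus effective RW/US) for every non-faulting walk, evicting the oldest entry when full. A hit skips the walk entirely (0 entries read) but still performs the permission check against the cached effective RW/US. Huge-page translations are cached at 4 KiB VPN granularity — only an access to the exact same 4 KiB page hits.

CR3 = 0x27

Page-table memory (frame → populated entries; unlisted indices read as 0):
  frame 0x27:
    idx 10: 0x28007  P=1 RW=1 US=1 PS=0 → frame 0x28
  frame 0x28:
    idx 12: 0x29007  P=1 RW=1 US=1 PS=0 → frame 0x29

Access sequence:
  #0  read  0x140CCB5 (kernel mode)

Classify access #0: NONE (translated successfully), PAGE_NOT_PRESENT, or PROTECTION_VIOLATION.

Trace:
#0 VA=0x140CCB5 (r,kernel):
  [0] read 0x27 idx=10: raw=0x28007 flags P=1 W=1 U=1 S=0
  [1] read 0x28 idx=12: raw=0x29007 flags P=1 W=1 U=1 S=0
  ✓ 0x29CB5  — 2 lookups

Access #0 fault: NONE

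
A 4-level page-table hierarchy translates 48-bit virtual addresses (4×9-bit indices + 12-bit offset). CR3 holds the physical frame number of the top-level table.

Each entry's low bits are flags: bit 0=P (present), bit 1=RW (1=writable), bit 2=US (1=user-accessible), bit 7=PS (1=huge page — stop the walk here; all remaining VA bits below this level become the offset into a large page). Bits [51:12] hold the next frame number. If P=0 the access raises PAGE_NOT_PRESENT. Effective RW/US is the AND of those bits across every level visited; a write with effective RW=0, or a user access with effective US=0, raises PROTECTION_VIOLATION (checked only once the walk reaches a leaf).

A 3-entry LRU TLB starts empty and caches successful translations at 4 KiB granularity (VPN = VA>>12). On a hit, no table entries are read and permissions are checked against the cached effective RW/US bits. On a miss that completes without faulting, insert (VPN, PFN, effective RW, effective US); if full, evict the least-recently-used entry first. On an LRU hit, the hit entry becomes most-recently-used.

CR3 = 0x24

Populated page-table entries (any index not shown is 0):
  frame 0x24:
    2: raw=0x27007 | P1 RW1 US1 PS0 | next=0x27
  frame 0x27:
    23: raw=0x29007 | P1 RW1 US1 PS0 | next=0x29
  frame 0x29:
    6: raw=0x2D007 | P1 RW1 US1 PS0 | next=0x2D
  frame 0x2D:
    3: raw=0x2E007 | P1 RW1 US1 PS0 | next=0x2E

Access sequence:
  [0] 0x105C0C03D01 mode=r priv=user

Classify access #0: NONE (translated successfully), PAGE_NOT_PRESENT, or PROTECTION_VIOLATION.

Walk each access:
#0 VA=0x105C0C03D01 (r,user):
  L0: frame=0x24 idx=2 entry=0x27007 [P=1 RW=1 US=1 PS=0]
  L1: frame=0x27 idx=23 entry=0x29007 [P=1 RW=1 US=1 PS=0]
  L2: frame=0x29 idx=6 entry=0x2D007 [P=1 RW=1 US=1 PS=0]
  L3: frame=0x2D idx=3 entry=0x2E007 [P=1 RW=1 US=1 PS=0]
  → PA=0x2ED01  (4 entries read)

Access #0 fault: NONE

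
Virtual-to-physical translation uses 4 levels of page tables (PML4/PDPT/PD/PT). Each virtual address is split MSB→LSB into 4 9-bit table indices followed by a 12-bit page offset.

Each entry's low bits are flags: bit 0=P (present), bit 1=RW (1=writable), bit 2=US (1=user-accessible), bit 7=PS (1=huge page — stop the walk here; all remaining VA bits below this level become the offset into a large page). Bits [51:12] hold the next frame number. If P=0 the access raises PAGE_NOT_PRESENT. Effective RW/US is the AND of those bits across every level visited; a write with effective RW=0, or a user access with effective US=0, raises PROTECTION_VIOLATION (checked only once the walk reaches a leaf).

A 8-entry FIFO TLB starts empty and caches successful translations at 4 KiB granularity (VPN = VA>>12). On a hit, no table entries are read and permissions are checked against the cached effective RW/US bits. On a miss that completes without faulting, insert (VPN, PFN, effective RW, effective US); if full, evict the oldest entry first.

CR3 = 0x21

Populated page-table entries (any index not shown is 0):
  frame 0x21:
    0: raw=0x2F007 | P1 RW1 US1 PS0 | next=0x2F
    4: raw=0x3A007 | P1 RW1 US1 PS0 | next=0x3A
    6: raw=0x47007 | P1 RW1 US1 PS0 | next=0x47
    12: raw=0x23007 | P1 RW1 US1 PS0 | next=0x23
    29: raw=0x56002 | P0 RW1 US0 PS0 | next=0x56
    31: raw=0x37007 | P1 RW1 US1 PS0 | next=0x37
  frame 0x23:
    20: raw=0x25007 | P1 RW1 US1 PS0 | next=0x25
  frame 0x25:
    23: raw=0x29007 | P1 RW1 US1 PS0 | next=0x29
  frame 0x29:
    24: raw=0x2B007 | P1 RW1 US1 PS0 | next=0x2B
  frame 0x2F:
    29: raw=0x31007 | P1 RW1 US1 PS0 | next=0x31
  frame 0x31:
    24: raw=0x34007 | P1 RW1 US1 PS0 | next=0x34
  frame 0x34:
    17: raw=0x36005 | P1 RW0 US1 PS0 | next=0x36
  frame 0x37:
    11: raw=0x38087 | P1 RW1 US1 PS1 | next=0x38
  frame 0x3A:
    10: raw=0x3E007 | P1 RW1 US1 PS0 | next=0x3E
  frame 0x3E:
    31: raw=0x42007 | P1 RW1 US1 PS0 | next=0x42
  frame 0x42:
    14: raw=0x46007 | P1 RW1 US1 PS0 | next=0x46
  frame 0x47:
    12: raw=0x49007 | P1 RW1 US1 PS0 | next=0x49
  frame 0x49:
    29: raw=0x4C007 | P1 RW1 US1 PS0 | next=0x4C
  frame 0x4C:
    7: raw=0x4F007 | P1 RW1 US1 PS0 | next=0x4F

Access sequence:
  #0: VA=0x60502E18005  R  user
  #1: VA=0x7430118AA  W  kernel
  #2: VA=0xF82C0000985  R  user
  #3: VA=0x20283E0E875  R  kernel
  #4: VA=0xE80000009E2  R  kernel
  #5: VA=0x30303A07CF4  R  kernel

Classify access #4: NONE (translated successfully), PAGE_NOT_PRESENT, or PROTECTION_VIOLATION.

Per-access translation:
#0 VA=0x60502E18005 (r,user):
  [0] read 0x21 idx=12: raw=0x23007 flags P=1 W=1 U=1 S=0
  [1] read 0x23 idx=20: raw=0x25007 flags P=1 W=1 U=1 S=0
  [2] read 0x25 idx=23: raw=0x29007 flags P=1 W=1 U=1 S=0
  [3] read 0x29 idx=24: raw=0x2B007 flags P=1 W=1 U=1 S=0
  ⇒ phys 0x2B005  [4 reads]
#1 VA=0x7430118AA (w,kernel):
  [0] read 0x21 idx=0: raw=0x2F007 flags P=1 W=1 U=1 S=0
  [1] read 0x2F idx=29: raw=0x31007 flags P=1 W=1 U=1 S=0
  [2] read 0x31 idx=24: raw=0x34007 flags P=1 W=1 U=1 S=0
  [3] read 0x34 idx=17: raw=0x36005 flags P=1 W=0 U=1 S=0
  → PROTECTION_VIOLATION  (4 entries read)
#2 VA=0xF82C0000985 (r,user):
  [0] read 0x21 idx=31: raw=0x37007 flags P=1 W=1 U=1 S=0
  [1] read 0x37 idx=11: raw=0x38087 flags P=1 W=1 U=1 S=1
  ⇒ phys 0x38985 (huge @L1)  [2 reads]
#3 VA=0x20283E0E875 (r,kernel):
  [0] read 0x21 idx=4: raw=0x3A007 flags P=1 W=1 U=1 S=0
  [1] read 0x3A idx=10: raw=0x3E007 flags P=1 W=1 U=1 S=0
  [2] read 0x3E idx=31: raw=0x42007 flags P=1 W=1 U=1 S=0
  [3] read 0x42 idx=14: raw=0x46007 flags P=1 W=1 U=1 S=0
  ⇒ phys 0x46875  [4 reads]
#4 VA=0xE80000009E2 (r,kernel):
  [0] read 0x21 idx=29: raw=0x56002 flags P=0 W=1 U=0 S=0
  → PAGE_NOT_PRESENT  (1 entries read)
#5 VA=0x30303A07CF4 (r,kernel):
  [0] read 0x21 idx=6: raw=0x47007 flags P=1 W=1 U=1 S=0
  [1] read 0x47 idx=12: raw=0x49007 flags P=1 W=1 U=1 S=0
  [2] read 0x49 idx=29: raw=0x4C007 flags P=1 W=1 U=1 S=0
  [3] read 0x4C idx=7: raw=0x4F007 flags P=1 W=1 U=1 S=0
  ⇒ phys 0x4FCF4  [4 reads]

Access #4 fault: PAGE_NOT_PRESENT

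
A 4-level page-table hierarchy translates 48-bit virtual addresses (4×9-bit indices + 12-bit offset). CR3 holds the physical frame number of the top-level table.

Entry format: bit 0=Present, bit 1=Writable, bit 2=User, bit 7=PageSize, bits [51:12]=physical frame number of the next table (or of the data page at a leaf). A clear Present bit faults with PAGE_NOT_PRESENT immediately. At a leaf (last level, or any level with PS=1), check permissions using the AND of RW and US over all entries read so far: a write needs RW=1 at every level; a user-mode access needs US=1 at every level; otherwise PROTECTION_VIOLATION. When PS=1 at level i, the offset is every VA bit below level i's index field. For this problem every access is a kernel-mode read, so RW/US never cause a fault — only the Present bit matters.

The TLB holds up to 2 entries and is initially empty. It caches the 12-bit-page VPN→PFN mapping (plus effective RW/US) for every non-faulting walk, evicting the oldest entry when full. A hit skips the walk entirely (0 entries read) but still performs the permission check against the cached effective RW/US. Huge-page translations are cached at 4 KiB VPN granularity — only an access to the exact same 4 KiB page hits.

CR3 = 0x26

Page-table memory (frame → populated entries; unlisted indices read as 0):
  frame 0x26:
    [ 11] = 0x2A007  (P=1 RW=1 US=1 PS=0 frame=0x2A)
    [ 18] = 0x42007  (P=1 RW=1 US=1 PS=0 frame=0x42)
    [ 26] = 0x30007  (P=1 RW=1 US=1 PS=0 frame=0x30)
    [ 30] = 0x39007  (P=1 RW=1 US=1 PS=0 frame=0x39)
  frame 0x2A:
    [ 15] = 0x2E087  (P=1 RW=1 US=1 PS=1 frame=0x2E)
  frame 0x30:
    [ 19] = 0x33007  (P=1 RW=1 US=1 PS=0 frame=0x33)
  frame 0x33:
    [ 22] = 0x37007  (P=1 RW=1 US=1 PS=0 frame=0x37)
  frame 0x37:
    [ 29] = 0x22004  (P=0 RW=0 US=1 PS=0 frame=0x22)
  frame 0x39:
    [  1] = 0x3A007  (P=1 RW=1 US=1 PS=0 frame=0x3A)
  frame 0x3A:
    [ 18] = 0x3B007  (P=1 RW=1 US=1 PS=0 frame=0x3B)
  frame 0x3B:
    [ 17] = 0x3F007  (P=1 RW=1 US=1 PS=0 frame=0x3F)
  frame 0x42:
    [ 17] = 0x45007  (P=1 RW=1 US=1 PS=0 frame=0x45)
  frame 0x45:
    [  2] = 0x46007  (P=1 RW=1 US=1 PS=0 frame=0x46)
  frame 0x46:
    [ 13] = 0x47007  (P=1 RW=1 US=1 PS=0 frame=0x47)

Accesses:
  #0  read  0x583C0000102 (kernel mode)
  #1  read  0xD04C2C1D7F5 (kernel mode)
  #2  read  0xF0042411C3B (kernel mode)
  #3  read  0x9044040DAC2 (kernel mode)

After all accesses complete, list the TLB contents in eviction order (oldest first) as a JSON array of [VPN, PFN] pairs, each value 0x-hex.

Walk each access:
#0 VA=0x583C0000102 (r,kernel):
  [0] read 0x26 idx=11: raw=0x2A007 flags P=1 W=1 U=1 S=0
  [1] read 0x2A idx=15: raw=0x2E087 flags P=1 W=1 U=1 S=1
  ⇒ phys 0x2E102 (huge @L1)  [2 reads]
#1 VA=0xD04C2C1D7F5 (r,kernel):
  [0] read 0x26 idx=26: raw=0x30007 flags P=1 W=1 U=1 S=0
  [1] read 0x30 idx=19: raw=0x33007 flags P=1 W=1 U=1 S=0
  [2] read 0x33 idx=22: raw=0x37007 flags P=1 W=1 U=1 S=0
  [3] read 0x37 idx=29: raw=0x22004 flags P=0 W=0 U=1 S=0
  → PAGE_NOT_PRESENT  (4 entries read)
#2 VA=0xF0042411C3B (r,kernel):
  [0] read 0x26 idx=30: raw=0x39007 flags P=1 W=1 U=1 S=0
  [1] read 0x39 idx=1: raw=0x3A007 flags P=1 W=1 U=1 S=0
  [2] read 0x3A idx=18: raw=0x3B007 flags P=1 W=1 U=1 S=0
  [3] read 0x3B idx=17: raw=0x3F007 flags P=1 W=1 U=1 S=0
  ⇒ phys 0x3FC3B  [4 reads]
#3 VA=0x9044040DAC2 (r,kernel):
  [0] read 0x26 idx=18: raw=0x42007 flags P=1 W=1 U=1 S=0
  [1] read 0x42 idx=17: raw=0x45007 flags P=1 W=1 U=1 S=0
  [2] read 0x45 idx=2: raw=0x46007 flags P=1 W=1 U=1 S=0
  [3] read 0x46 idx=13: raw=0x47007 flags P=1 W=1 U=1 S=0
  ⇒ phys 0x47AC2  [4 reads]

TLB: [["0xF0042411", "0x3F"], ["0x9044040D", "0x47"]]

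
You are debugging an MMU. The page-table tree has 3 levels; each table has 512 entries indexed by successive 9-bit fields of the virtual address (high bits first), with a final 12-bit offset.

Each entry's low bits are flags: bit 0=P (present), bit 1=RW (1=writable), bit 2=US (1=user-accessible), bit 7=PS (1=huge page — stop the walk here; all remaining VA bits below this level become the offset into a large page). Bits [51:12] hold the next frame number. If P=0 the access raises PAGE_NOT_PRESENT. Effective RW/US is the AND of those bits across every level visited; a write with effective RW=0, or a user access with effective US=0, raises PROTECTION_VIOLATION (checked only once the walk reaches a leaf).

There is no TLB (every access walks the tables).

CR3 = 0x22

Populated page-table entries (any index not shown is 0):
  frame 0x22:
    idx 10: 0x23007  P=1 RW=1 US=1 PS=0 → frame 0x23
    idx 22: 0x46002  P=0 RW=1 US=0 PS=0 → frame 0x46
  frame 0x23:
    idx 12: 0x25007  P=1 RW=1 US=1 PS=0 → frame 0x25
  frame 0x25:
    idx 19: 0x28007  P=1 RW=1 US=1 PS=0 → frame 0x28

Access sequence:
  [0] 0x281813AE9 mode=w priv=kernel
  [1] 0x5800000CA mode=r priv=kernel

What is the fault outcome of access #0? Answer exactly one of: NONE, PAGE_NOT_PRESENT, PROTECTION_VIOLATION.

Trace:
#0 VA=0x281813AE9 (w,kernel):
  [0] read 0x22 idx=10: raw=0x23007 flags P=1 W=1 U=1 S=0
  [1] read 0x23 idx=12: raw=0x25007 flags P=1 W=1 U=1 S=0
  [2] read 0x25 idx=19: raw=0x28007 flags P=1 W=1 U=1 S=0
  ✓ 0x28AE9  — 3 lookups
#1 VA=0x5800000CA (r,kernel):
  [0] read 0x22 idx=22: raw=0x46002 flags P=0 W=1 U=0 S=0
  → PAGE_NOT_PRESENT  (1 entries read)

Access #0 fault: NONE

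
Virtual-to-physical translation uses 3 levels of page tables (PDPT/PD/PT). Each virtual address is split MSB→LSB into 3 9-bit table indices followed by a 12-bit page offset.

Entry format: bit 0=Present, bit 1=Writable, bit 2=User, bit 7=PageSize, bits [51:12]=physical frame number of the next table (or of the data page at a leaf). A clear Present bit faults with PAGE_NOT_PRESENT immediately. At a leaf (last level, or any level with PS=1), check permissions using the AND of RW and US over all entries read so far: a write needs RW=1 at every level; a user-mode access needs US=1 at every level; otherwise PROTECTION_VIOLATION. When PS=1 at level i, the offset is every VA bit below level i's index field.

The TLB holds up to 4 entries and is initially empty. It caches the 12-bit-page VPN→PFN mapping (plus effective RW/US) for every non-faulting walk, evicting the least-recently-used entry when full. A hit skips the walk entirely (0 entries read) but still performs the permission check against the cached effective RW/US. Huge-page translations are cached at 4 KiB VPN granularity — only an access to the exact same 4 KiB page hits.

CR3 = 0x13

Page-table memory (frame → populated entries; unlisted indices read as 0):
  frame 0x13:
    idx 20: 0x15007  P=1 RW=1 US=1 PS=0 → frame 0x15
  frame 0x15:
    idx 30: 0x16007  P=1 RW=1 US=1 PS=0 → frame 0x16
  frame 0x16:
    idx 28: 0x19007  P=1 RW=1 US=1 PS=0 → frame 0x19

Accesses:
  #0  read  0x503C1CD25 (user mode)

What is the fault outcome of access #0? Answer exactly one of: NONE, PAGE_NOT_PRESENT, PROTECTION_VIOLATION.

Per-access translation:
#0 VA=0x503C1CD25 (r,user):
  L0: frame=0x13 idx=20 entry=0x15007 [P=1 RW=1 US=1 PS=0]
  L1: frame=0x15 idx=30 entry=0x16007 [P=1 RW=1 US=1 PS=0]
  L2: frame=0x16 idx=28 entry=0x19007 [P=1 RW=1 US=1 PS=0]
  → PA=0x19D25  (3 entries read)

Access #0 fault: NONE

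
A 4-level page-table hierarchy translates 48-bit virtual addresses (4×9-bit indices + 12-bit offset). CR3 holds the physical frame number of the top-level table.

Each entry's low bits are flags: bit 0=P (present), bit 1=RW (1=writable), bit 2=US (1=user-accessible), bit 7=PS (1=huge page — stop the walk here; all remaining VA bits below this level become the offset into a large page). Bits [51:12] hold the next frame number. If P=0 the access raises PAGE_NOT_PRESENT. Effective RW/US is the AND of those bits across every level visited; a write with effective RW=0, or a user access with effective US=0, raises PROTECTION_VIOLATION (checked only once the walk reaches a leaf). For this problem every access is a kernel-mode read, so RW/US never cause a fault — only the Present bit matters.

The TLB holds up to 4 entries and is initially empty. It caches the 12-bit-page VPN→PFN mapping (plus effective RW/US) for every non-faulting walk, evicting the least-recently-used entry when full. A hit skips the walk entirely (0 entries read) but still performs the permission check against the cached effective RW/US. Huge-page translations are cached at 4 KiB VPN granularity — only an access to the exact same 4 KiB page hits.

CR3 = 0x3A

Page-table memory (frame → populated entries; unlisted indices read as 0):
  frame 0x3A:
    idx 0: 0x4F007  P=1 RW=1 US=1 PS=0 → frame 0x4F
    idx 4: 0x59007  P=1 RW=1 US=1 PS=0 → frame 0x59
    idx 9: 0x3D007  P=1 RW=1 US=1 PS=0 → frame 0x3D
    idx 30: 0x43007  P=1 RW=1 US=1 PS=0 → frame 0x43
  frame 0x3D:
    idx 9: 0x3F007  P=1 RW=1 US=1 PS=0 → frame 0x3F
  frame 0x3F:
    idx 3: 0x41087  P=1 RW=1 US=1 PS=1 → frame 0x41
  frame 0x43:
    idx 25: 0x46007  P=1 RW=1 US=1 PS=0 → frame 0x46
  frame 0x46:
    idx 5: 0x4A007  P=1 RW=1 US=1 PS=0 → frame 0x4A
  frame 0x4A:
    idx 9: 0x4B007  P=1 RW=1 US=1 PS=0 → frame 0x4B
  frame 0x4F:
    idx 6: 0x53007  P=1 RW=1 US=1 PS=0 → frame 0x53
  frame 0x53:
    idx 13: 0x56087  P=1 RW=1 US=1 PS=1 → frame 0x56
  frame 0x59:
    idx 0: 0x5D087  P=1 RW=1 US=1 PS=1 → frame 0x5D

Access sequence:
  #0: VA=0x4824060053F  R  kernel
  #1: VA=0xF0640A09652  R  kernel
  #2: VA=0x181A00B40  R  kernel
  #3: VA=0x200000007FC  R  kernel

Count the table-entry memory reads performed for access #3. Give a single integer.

Trace:
#0 VA=0x4824060053F (r,kernel):
  L0 @0x3A[9] → 0x3D007  P=1,RW=1,US=1,PS=0
  L1 @0x3D[9] → 0x3F007  P=1,RW=1,US=1,PS=0
  L2 @0x3F[3] → 0x41087  P=1,RW=1,US=1,PS=1
  ✓ 0x4153F (huge @L2)  — 3 lookups
#1 VA=0xF0640A09652 (r,kernel):
  L0 @0x3A[30] → 0x43007  P=1,RW=1,US=1,PS=0
  L1 @0x43[25] → 0x46007  P=1,RW=1,US=1,PS=0
  L2 @0x46[5] → 0x4A007  P=1,RW=1,US=1,PS=0
  L3 @0x4A[9] → 0x4B007  P=1,RW=1,US=1,PS=0
  ✓ 0x4B652  — 4 lookups
#2 VA=0x181A00B40 (r,kernel):
  L0 @0x3A[0] → 0x4F007  P=1,RW=1,US=1,PS=0
  L1 @0x4F[6] → 0x53007  P=1,RW=1,US=1,PS=0
  L2 @0x53[13] → 0x56087  P=1,RW=1,US=1,PS=1
  ✓ 0x56B40 (huge @L2)  — 3 lookups
#3 VA=0x200000007FC (r,kernel):
  L0 @0x3A[4] → 0x59007  P=1,RW=1,US=1,PS=0
  L1 @0x59[0] → 0x5D087  P=1,RW=1,US=1,PS=1
  ✓ 0x5D7FC (huge @L1)  — 2 lookups

Entries read for #3: 2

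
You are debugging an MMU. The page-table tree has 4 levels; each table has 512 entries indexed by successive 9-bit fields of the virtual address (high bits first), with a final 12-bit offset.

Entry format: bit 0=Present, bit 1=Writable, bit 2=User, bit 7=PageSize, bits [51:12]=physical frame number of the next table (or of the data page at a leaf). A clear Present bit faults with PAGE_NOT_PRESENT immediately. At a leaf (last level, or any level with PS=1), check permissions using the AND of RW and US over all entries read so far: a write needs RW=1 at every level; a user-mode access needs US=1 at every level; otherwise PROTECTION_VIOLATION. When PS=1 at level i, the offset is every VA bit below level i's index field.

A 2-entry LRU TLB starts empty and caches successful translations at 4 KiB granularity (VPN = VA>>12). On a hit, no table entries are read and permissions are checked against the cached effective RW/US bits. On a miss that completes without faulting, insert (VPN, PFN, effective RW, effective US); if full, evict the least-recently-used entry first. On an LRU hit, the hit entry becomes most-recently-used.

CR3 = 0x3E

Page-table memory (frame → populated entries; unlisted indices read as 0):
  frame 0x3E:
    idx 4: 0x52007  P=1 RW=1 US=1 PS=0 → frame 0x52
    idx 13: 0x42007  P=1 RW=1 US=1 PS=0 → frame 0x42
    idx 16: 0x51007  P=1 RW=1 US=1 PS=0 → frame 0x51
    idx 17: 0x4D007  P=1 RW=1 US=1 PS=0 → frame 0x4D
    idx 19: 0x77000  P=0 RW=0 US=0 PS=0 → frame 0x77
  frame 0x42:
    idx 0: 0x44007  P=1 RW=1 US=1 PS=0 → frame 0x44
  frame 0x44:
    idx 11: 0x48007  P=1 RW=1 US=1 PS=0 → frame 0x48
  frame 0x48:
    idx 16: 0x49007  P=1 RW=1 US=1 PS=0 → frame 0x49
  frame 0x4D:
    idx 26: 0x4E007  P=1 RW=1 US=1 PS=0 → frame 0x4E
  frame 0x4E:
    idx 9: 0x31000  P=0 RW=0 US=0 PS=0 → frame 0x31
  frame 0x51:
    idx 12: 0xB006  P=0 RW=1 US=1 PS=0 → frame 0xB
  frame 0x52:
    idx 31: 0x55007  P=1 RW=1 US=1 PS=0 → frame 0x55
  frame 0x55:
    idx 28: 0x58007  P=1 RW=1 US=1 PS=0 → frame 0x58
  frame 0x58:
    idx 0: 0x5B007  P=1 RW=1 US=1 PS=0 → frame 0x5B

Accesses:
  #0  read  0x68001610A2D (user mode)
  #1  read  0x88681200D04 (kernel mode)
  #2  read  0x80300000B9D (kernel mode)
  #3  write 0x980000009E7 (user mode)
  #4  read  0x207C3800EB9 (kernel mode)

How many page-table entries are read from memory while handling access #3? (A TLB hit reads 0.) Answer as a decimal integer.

Per-access translation:
#0 VA=0x68001610A2D (r,user):
  [0] read 0x3E idx=13: raw=0x42007 flags P=1 W=1 U=1 S=0
  [1] read 0x42 idx=0: raw=0x44007 flags P=1 W=1 U=1 S=0
  [2] read 0x44 idx=11: raw=0x48007 flags P=1 W=1 U=1 S=0
  [3] read 0x48 idx=16: raw=0x49007 flags P=1 W=1 U=1 S=0
  → PA=0x49A2D  (4 entries read)
#1 VA=0x88681200D04 (r,kernel):
  [0] read 0x3E idx=17: raw=0x4D007 flags P=1 W=1 U=1 S=0
  [1] read 0x4D idx=26: raw=0x4E007 flags P=1 W=1 U=1 S=0
  [2] read 0x4E idx=9: raw=0x31000 flags P=0 W=0 U=0 S=0
  → PAGE_NOT_PRESENT  (3 entries read)
#2 VA=0x80300000B9D (r,kernel):
  [0] read 0x3E idx=16: raw=0x51007 flags P=1 W=1 U=1 S=0
  [1] read 0x51 idx=12: raw=0xB006 flags P=0 W=1 U=1 S=0
  → PAGE_NOT_PRESENT  (2 entries read)
#3 VA=0x980000009E7 (w,user):
  [0] read 0x3E idx=19: raw=0x77000 flags P=0 W=0 U=0 S=0
  → PAGE_NOT_PRESENT  (1 entries read)
#4 VA=0x207C3800EB9 (r,kernel):
  [0] read 0x3E idx=4: raw=0x52007 flags P=1 W=1 U=1 S=0
  [1] read 0x52 idx=31: raw=0x55007 flags P=1 W=1 U=1 S=0
  [2] read 0x55 idx=28: raw=0x58007 flags P=1 W=1 U=1 S=0
  [3] read 0x58 idx=0: raw=0x5B007 flags P=1 W=1 U=1 S=0
  → PA=0x5BEB9  (4 entries read)

Entries read for #3: 1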